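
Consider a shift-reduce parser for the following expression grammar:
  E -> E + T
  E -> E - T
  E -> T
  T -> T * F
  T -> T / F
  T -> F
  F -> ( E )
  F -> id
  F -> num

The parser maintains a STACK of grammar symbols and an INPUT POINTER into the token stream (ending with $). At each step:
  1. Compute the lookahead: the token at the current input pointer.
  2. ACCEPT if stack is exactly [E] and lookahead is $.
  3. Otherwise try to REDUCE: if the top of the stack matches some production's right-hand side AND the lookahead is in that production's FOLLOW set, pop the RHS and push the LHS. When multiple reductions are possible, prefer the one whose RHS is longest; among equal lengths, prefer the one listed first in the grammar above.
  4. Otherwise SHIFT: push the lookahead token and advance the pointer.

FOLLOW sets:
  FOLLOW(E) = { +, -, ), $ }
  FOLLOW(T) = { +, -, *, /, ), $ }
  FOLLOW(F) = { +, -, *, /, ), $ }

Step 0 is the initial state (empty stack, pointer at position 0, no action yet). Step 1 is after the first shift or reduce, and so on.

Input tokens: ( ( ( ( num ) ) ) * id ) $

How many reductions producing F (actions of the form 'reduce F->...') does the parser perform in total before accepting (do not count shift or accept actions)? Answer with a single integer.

Answer: 6

Derivation:
Step 1: shift (. Stack=[(] ptr=1 lookahead=( remaining=[( ( ( num ) ) ) * id ) $]
Step 2: shift (. Stack=[( (] ptr=2 lookahead=( remaining=[( ( num ) ) ) * id ) $]
Step 3: shift (. Stack=[( ( (] ptr=3 lookahead=( remaining=[( num ) ) ) * id ) $]
Step 4: shift (. Stack=[( ( ( (] ptr=4 lookahead=num remaining=[num ) ) ) * id ) $]
Step 5: shift num. Stack=[( ( ( ( num] ptr=5 lookahead=) remaining=[) ) ) * id ) $]
Step 6: reduce F->num. Stack=[( ( ( ( F] ptr=5 lookahead=) remaining=[) ) ) * id ) $]
Step 7: reduce T->F. Stack=[( ( ( ( T] ptr=5 lookahead=) remaining=[) ) ) * id ) $]
Step 8: reduce E->T. Stack=[( ( ( ( E] ptr=5 lookahead=) remaining=[) ) ) * id ) $]
Step 9: shift ). Stack=[( ( ( ( E )] ptr=6 lookahead=) remaining=[) ) * id ) $]
Step 10: reduce F->( E ). Stack=[( ( ( F] ptr=6 lookahead=) remaining=[) ) * id ) $]
Step 11: reduce T->F. Stack=[( ( ( T] ptr=6 lookahead=) remaining=[) ) * id ) $]
Step 12: reduce E->T. Stack=[( ( ( E] ptr=6 lookahead=) remaining=[) ) * id ) $]
Step 13: shift ). Stack=[( ( ( E )] ptr=7 lookahead=) remaining=[) * id ) $]
Step 14: reduce F->( E ). Stack=[( ( F] ptr=7 lookahead=) remaining=[) * id ) $]
Step 15: reduce T->F. Stack=[( ( T] ptr=7 lookahead=) remaining=[) * id ) $]
Step 16: reduce E->T. Stack=[( ( E] ptr=7 lookahead=) remaining=[) * id ) $]
Step 17: shift ). Stack=[( ( E )] ptr=8 lookahead=* remaining=[* id ) $]
Step 18: reduce F->( E ). Stack=[( F] ptr=8 lookahead=* remaining=[* id ) $]
Step 19: reduce T->F. Stack=[( T] ptr=8 lookahead=* remaining=[* id ) $]
Step 20: shift *. Stack=[( T *] ptr=9 lookahead=id remaining=[id ) $]
Step 21: shift id. Stack=[( T * id] ptr=10 lookahead=) remaining=[) $]
Step 22: reduce F->id. Stack=[( T * F] ptr=10 lookahead=) remaining=[) $]
Step 23: reduce T->T * F. Stack=[( T] ptr=10 lookahead=) remaining=[) $]
Step 24: reduce E->T. Stack=[( E] ptr=10 lookahead=) remaining=[) $]
Step 25: shift ). Stack=[( E )] ptr=11 lookahead=$ remaining=[$]
Step 26: reduce F->( E ). Stack=[F] ptr=11 lookahead=$ remaining=[$]
Step 27: reduce T->F. Stack=[T] ptr=11 lookahead=$ remaining=[$]
Step 28: reduce E->T. Stack=[E] ptr=11 lookahead=$ remaining=[$]
Step 29: accept. Stack=[E] ptr=11 lookahead=$ remaining=[$]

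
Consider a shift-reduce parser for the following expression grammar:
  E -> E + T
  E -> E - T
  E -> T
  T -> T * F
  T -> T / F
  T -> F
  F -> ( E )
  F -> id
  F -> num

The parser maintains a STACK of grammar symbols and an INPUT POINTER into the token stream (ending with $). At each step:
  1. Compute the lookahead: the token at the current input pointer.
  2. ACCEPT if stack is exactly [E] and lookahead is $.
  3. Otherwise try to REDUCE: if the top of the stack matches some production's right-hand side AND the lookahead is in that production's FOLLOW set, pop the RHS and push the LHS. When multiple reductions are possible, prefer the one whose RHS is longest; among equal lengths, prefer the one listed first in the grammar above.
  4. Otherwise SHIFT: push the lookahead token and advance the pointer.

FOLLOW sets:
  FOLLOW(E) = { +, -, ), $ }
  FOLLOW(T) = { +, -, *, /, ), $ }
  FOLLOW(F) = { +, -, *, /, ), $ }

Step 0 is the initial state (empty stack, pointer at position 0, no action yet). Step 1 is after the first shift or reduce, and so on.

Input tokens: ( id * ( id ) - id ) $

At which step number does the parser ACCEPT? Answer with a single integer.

Answer: 24

Derivation:
Step 1: shift (. Stack=[(] ptr=1 lookahead=id remaining=[id * ( id ) - id ) $]
Step 2: shift id. Stack=[( id] ptr=2 lookahead=* remaining=[* ( id ) - id ) $]
Step 3: reduce F->id. Stack=[( F] ptr=2 lookahead=* remaining=[* ( id ) - id ) $]
Step 4: reduce T->F. Stack=[( T] ptr=2 lookahead=* remaining=[* ( id ) - id ) $]
Step 5: shift *. Stack=[( T *] ptr=3 lookahead=( remaining=[( id ) - id ) $]
Step 6: shift (. Stack=[( T * (] ptr=4 lookahead=id remaining=[id ) - id ) $]
Step 7: shift id. Stack=[( T * ( id] ptr=5 lookahead=) remaining=[) - id ) $]
Step 8: reduce F->id. Stack=[( T * ( F] ptr=5 lookahead=) remaining=[) - id ) $]
Step 9: reduce T->F. Stack=[( T * ( T] ptr=5 lookahead=) remaining=[) - id ) $]
Step 10: reduce E->T. Stack=[( T * ( E] ptr=5 lookahead=) remaining=[) - id ) $]
Step 11: shift ). Stack=[( T * ( E )] ptr=6 lookahead=- remaining=[- id ) $]
Step 12: reduce F->( E ). Stack=[( T * F] ptr=6 lookahead=- remaining=[- id ) $]
Step 13: reduce T->T * F. Stack=[( T] ptr=6 lookahead=- remaining=[- id ) $]
Step 14: reduce E->T. Stack=[( E] ptr=6 lookahead=- remaining=[- id ) $]
Step 15: shift -. Stack=[( E -] ptr=7 lookahead=id remaining=[id ) $]
Step 16: shift id. Stack=[( E - id] ptr=8 lookahead=) remaining=[) $]
Step 17: reduce F->id. Stack=[( E - F] ptr=8 lookahead=) remaining=[) $]
Step 18: reduce T->F. Stack=[( E - T] ptr=8 lookahead=) remaining=[) $]
Step 19: reduce E->E - T. Stack=[( E] ptr=8 lookahead=) remaining=[) $]
Step 20: shift ). Stack=[( E )] ptr=9 lookahead=$ remaining=[$]
Step 21: reduce F->( E ). Stack=[F] ptr=9 lookahead=$ remaining=[$]
Step 22: reduce T->F. Stack=[T] ptr=9 lookahead=$ remaining=[$]
Step 23: reduce E->T. Stack=[E] ptr=9 lookahead=$ remaining=[$]
Step 24: accept. Stack=[E] ptr=9 lookahead=$ remaining=[$]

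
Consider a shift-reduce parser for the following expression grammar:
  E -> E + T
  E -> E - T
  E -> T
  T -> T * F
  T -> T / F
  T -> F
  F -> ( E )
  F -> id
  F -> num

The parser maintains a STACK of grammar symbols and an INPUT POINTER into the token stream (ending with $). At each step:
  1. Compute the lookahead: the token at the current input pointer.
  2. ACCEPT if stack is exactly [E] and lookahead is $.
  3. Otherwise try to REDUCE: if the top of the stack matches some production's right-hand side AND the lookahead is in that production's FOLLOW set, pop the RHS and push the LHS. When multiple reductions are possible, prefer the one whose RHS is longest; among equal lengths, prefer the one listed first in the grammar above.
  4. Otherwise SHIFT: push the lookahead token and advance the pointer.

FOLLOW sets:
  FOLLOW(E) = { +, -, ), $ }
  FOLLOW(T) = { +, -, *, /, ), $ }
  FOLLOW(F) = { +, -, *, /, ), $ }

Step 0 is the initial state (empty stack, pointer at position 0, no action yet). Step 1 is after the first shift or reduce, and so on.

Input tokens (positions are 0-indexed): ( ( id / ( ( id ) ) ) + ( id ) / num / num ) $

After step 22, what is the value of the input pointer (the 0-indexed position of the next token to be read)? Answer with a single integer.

Step 1: shift (. Stack=[(] ptr=1 lookahead=( remaining=[( id / ( ( id ) ) ) + ( id ) / num / num ) $]
Step 2: shift (. Stack=[( (] ptr=2 lookahead=id remaining=[id / ( ( id ) ) ) + ( id ) / num / num ) $]
Step 3: shift id. Stack=[( ( id] ptr=3 lookahead=/ remaining=[/ ( ( id ) ) ) + ( id ) / num / num ) $]
Step 4: reduce F->id. Stack=[( ( F] ptr=3 lookahead=/ remaining=[/ ( ( id ) ) ) + ( id ) / num / num ) $]
Step 5: reduce T->F. Stack=[( ( T] ptr=3 lookahead=/ remaining=[/ ( ( id ) ) ) + ( id ) / num / num ) $]
Step 6: shift /. Stack=[( ( T /] ptr=4 lookahead=( remaining=[( ( id ) ) ) + ( id ) / num / num ) $]
Step 7: shift (. Stack=[( ( T / (] ptr=5 lookahead=( remaining=[( id ) ) ) + ( id ) / num / num ) $]
Step 8: shift (. Stack=[( ( T / ( (] ptr=6 lookahead=id remaining=[id ) ) ) + ( id ) / num / num ) $]
Step 9: shift id. Stack=[( ( T / ( ( id] ptr=7 lookahead=) remaining=[) ) ) + ( id ) / num / num ) $]
Step 10: reduce F->id. Stack=[( ( T / ( ( F] ptr=7 lookahead=) remaining=[) ) ) + ( id ) / num / num ) $]
Step 11: reduce T->F. Stack=[( ( T / ( ( T] ptr=7 lookahead=) remaining=[) ) ) + ( id ) / num / num ) $]
Step 12: reduce E->T. Stack=[( ( T / ( ( E] ptr=7 lookahead=) remaining=[) ) ) + ( id ) / num / num ) $]
Step 13: shift ). Stack=[( ( T / ( ( E )] ptr=8 lookahead=) remaining=[) ) + ( id ) / num / num ) $]
Step 14: reduce F->( E ). Stack=[( ( T / ( F] ptr=8 lookahead=) remaining=[) ) + ( id ) / num / num ) $]
Step 15: reduce T->F. Stack=[( ( T / ( T] ptr=8 lookahead=) remaining=[) ) + ( id ) / num / num ) $]
Step 16: reduce E->T. Stack=[( ( T / ( E] ptr=8 lookahead=) remaining=[) ) + ( id ) / num / num ) $]
Step 17: shift ). Stack=[( ( T / ( E )] ptr=9 lookahead=) remaining=[) + ( id ) / num / num ) $]
Step 18: reduce F->( E ). Stack=[( ( T / F] ptr=9 lookahead=) remaining=[) + ( id ) / num / num ) $]
Step 19: reduce T->T / F. Stack=[( ( T] ptr=9 lookahead=) remaining=[) + ( id ) / num / num ) $]
Step 20: reduce E->T. Stack=[( ( E] ptr=9 lookahead=) remaining=[) + ( id ) / num / num ) $]
Step 21: shift ). Stack=[( ( E )] ptr=10 lookahead=+ remaining=[+ ( id ) / num / num ) $]
Step 22: reduce F->( E ). Stack=[( F] ptr=10 lookahead=+ remaining=[+ ( id ) / num / num ) $]

Answer: 10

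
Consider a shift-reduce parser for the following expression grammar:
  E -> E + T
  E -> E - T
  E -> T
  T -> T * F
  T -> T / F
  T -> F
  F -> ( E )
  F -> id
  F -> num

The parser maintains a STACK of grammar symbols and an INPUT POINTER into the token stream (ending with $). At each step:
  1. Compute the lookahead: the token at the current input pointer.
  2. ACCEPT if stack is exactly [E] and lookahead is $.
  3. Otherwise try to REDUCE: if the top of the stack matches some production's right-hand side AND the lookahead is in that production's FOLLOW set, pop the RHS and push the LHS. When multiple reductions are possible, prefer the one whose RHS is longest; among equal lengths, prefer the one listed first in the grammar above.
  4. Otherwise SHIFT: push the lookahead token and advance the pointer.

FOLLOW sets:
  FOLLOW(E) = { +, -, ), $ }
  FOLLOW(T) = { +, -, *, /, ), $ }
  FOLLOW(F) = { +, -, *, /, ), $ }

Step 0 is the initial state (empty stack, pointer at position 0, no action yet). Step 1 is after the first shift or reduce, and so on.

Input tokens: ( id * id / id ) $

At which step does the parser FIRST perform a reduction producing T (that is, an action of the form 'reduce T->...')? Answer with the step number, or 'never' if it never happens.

Step 1: shift (. Stack=[(] ptr=1 lookahead=id remaining=[id * id / id ) $]
Step 2: shift id. Stack=[( id] ptr=2 lookahead=* remaining=[* id / id ) $]
Step 3: reduce F->id. Stack=[( F] ptr=2 lookahead=* remaining=[* id / id ) $]
Step 4: reduce T->F. Stack=[( T] ptr=2 lookahead=* remaining=[* id / id ) $]

Answer: 4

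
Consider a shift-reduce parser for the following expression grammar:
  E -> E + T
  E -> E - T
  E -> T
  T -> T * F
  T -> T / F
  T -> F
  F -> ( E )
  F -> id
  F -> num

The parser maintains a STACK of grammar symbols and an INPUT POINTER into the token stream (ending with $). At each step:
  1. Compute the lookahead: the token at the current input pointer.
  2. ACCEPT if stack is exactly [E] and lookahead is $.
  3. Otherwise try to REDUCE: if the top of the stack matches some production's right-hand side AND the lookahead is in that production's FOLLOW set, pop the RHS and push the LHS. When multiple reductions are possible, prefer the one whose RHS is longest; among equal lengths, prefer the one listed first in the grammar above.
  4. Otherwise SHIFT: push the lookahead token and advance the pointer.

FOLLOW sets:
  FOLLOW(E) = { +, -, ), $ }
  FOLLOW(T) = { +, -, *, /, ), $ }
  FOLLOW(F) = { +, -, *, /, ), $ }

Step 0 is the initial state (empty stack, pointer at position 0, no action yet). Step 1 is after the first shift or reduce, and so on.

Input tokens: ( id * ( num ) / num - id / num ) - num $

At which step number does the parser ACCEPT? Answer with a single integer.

Answer: 37

Derivation:
Step 1: shift (. Stack=[(] ptr=1 lookahead=id remaining=[id * ( num ) / num - id / num ) - num $]
Step 2: shift id. Stack=[( id] ptr=2 lookahead=* remaining=[* ( num ) / num - id / num ) - num $]
Step 3: reduce F->id. Stack=[( F] ptr=2 lookahead=* remaining=[* ( num ) / num - id / num ) - num $]
Step 4: reduce T->F. Stack=[( T] ptr=2 lookahead=* remaining=[* ( num ) / num - id / num ) - num $]
Step 5: shift *. Stack=[( T *] ptr=3 lookahead=( remaining=[( num ) / num - id / num ) - num $]
Step 6: shift (. Stack=[( T * (] ptr=4 lookahead=num remaining=[num ) / num - id / num ) - num $]
Step 7: shift num. Stack=[( T * ( num] ptr=5 lookahead=) remaining=[) / num - id / num ) - num $]
Step 8: reduce F->num. Stack=[( T * ( F] ptr=5 lookahead=) remaining=[) / num - id / num ) - num $]
Step 9: reduce T->F. Stack=[( T * ( T] ptr=5 lookahead=) remaining=[) / num - id / num ) - num $]
Step 10: reduce E->T. Stack=[( T * ( E] ptr=5 lookahead=) remaining=[) / num - id / num ) - num $]
Step 11: shift ). Stack=[( T * ( E )] ptr=6 lookahead=/ remaining=[/ num - id / num ) - num $]
Step 12: reduce F->( E ). Stack=[( T * F] ptr=6 lookahead=/ remaining=[/ num - id / num ) - num $]
Step 13: reduce T->T * F. Stack=[( T] ptr=6 lookahead=/ remaining=[/ num - id / num ) - num $]
Step 14: shift /. Stack=[( T /] ptr=7 lookahead=num remaining=[num - id / num ) - num $]
Step 15: shift num. Stack=[( T / num] ptr=8 lookahead=- remaining=[- id / num ) - num $]
Step 16: reduce F->num. Stack=[( T / F] ptr=8 lookahead=- remaining=[- id / num ) - num $]
Step 17: reduce T->T / F. Stack=[( T] ptr=8 lookahead=- remaining=[- id / num ) - num $]
Step 18: reduce E->T. Stack=[( E] ptr=8 lookahead=- remaining=[- id / num ) - num $]
Step 19: shift -. Stack=[( E -] ptr=9 lookahead=id remaining=[id / num ) - num $]
Step 20: shift id. Stack=[( E - id] ptr=10 lookahead=/ remaining=[/ num ) - num $]
Step 21: reduce F->id. Stack=[( E - F] ptr=10 lookahead=/ remaining=[/ num ) - num $]
Step 22: reduce T->F. Stack=[( E - T] ptr=10 lookahead=/ remaining=[/ num ) - num $]
Step 23: shift /. Stack=[( E - T /] ptr=11 lookahead=num remaining=[num ) - num $]
Step 24: shift num. Stack=[( E - T / num] ptr=12 lookahead=) remaining=[) - num $]
Step 25: reduce F->num. Stack=[( E - T / F] ptr=12 lookahead=) remaining=[) - num $]
Step 26: reduce T->T / F. Stack=[( E - T] ptr=12 lookahead=) remaining=[) - num $]
Step 27: reduce E->E - T. Stack=[( E] ptr=12 lookahead=) remaining=[) - num $]
Step 28: shift ). Stack=[( E )] ptr=13 lookahead=- remaining=[- num $]
Step 29: reduce F->( E ). Stack=[F] ptr=13 lookahead=- remaining=[- num $]
Step 30: reduce T->F. Stack=[T] ptr=13 lookahead=- remaining=[- num $]
Step 31: reduce E->T. Stack=[E] ptr=13 lookahead=- remaining=[- num $]
Step 32: shift -. Stack=[E -] ptr=14 lookahead=num remaining=[num $]
Step 33: shift num. Stack=[E - num] ptr=15 lookahead=$ remaining=[$]
Step 34: reduce F->num. Stack=[E - F] ptr=15 lookahead=$ remaining=[$]
Step 35: reduce T->F. Stack=[E - T] ptr=15 lookahead=$ remaining=[$]
Step 36: reduce E->E - T. Stack=[E] ptr=15 lookahead=$ remaining=[$]
Step 37: accept. Stack=[E] ptr=15 lookahead=$ remaining=[$]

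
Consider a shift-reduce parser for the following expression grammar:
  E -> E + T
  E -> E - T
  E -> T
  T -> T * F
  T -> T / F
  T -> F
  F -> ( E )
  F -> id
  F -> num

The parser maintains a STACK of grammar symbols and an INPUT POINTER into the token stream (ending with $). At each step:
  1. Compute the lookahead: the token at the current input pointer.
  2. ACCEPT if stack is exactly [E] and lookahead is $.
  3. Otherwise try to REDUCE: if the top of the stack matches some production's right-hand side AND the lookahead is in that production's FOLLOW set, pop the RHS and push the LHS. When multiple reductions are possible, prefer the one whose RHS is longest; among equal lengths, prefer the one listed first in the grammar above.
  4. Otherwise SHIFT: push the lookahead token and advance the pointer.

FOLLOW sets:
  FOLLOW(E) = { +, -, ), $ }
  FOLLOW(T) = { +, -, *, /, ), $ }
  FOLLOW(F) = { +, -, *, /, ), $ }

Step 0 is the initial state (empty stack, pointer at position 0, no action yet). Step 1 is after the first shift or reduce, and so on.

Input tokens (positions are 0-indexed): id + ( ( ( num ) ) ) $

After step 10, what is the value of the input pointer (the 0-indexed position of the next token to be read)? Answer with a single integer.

Answer: 6

Derivation:
Step 1: shift id. Stack=[id] ptr=1 lookahead=+ remaining=[+ ( ( ( num ) ) ) $]
Step 2: reduce F->id. Stack=[F] ptr=1 lookahead=+ remaining=[+ ( ( ( num ) ) ) $]
Step 3: reduce T->F. Stack=[T] ptr=1 lookahead=+ remaining=[+ ( ( ( num ) ) ) $]
Step 4: reduce E->T. Stack=[E] ptr=1 lookahead=+ remaining=[+ ( ( ( num ) ) ) $]
Step 5: shift +. Stack=[E +] ptr=2 lookahead=( remaining=[( ( ( num ) ) ) $]
Step 6: shift (. Stack=[E + (] ptr=3 lookahead=( remaining=[( ( num ) ) ) $]
Step 7: shift (. Stack=[E + ( (] ptr=4 lookahead=( remaining=[( num ) ) ) $]
Step 8: shift (. Stack=[E + ( ( (] ptr=5 lookahead=num remaining=[num ) ) ) $]
Step 9: shift num. Stack=[E + ( ( ( num] ptr=6 lookahead=) remaining=[) ) ) $]
Step 10: reduce F->num. Stack=[E + ( ( ( F] ptr=6 lookahead=) remaining=[) ) ) $]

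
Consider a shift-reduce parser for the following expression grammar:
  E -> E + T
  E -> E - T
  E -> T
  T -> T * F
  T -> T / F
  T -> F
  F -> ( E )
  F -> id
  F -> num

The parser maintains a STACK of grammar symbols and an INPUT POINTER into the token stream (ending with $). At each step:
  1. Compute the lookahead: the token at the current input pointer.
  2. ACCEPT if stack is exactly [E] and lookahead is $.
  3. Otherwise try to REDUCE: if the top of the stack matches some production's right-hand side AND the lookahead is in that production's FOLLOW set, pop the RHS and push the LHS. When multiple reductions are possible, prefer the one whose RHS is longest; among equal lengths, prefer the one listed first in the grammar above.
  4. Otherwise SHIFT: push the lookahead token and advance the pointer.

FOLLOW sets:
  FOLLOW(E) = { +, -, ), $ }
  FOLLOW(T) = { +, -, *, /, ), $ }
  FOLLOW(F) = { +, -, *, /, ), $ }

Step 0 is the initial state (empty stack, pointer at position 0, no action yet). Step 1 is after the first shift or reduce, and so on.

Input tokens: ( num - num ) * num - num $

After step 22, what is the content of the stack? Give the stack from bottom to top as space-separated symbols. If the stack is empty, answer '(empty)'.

Answer: E - T

Derivation:
Step 1: shift (. Stack=[(] ptr=1 lookahead=num remaining=[num - num ) * num - num $]
Step 2: shift num. Stack=[( num] ptr=2 lookahead=- remaining=[- num ) * num - num $]
Step 3: reduce F->num. Stack=[( F] ptr=2 lookahead=- remaining=[- num ) * num - num $]
Step 4: reduce T->F. Stack=[( T] ptr=2 lookahead=- remaining=[- num ) * num - num $]
Step 5: reduce E->T. Stack=[( E] ptr=2 lookahead=- remaining=[- num ) * num - num $]
Step 6: shift -. Stack=[( E -] ptr=3 lookahead=num remaining=[num ) * num - num $]
Step 7: shift num. Stack=[( E - num] ptr=4 lookahead=) remaining=[) * num - num $]
Step 8: reduce F->num. Stack=[( E - F] ptr=4 lookahead=) remaining=[) * num - num $]
Step 9: reduce T->F. Stack=[( E - T] ptr=4 lookahead=) remaining=[) * num - num $]
Step 10: reduce E->E - T. Stack=[( E] ptr=4 lookahead=) remaining=[) * num - num $]
Step 11: shift ). Stack=[( E )] ptr=5 lookahead=* remaining=[* num - num $]
Step 12: reduce F->( E ). Stack=[F] ptr=5 lookahead=* remaining=[* num - num $]
Step 13: reduce T->F. Stack=[T] ptr=5 lookahead=* remaining=[* num - num $]
Step 14: shift *. Stack=[T *] ptr=6 lookahead=num remaining=[num - num $]
Step 15: shift num. Stack=[T * num] ptr=7 lookahead=- remaining=[- num $]
Step 16: reduce F->num. Stack=[T * F] ptr=7 lookahead=- remaining=[- num $]
Step 17: reduce T->T * F. Stack=[T] ptr=7 lookahead=- remaining=[- num $]
Step 18: reduce E->T. Stack=[E] ptr=7 lookahead=- remaining=[- num $]
Step 19: shift -. Stack=[E -] ptr=8 lookahead=num remaining=[num $]
Step 20: shift num. Stack=[E - num] ptr=9 lookahead=$ remaining=[$]
Step 21: reduce F->num. Stack=[E - F] ptr=9 lookahead=$ remaining=[$]
Step 22: reduce T->F. Stack=[E - T] ptr=9 lookahead=$ remaining=[$]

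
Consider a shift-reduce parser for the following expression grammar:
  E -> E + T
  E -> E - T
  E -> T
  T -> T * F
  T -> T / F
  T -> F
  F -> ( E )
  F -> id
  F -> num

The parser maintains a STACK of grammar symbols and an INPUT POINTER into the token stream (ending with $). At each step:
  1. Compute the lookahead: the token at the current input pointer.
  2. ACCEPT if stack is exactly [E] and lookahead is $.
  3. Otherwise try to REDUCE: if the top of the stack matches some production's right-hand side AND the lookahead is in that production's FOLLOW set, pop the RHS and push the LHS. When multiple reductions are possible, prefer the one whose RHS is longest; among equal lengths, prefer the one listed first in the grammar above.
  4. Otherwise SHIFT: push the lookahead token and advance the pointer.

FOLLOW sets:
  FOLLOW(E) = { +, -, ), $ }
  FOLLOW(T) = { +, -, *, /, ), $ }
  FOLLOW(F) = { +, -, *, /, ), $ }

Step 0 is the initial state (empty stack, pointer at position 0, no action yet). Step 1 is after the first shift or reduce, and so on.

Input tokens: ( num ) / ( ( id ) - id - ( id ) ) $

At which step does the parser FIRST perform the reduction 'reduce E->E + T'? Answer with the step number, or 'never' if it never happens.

Answer: never

Derivation:
Step 1: shift (. Stack=[(] ptr=1 lookahead=num remaining=[num ) / ( ( id ) - id - ( id ) ) $]
Step 2: shift num. Stack=[( num] ptr=2 lookahead=) remaining=[) / ( ( id ) - id - ( id ) ) $]
Step 3: reduce F->num. Stack=[( F] ptr=2 lookahead=) remaining=[) / ( ( id ) - id - ( id ) ) $]
Step 4: reduce T->F. Stack=[( T] ptr=2 lookahead=) remaining=[) / ( ( id ) - id - ( id ) ) $]
Step 5: reduce E->T. Stack=[( E] ptr=2 lookahead=) remaining=[) / ( ( id ) - id - ( id ) ) $]
Step 6: shift ). Stack=[( E )] ptr=3 lookahead=/ remaining=[/ ( ( id ) - id - ( id ) ) $]
Step 7: reduce F->( E ). Stack=[F] ptr=3 lookahead=/ remaining=[/ ( ( id ) - id - ( id ) ) $]
Step 8: reduce T->F. Stack=[T] ptr=3 lookahead=/ remaining=[/ ( ( id ) - id - ( id ) ) $]
Step 9: shift /. Stack=[T /] ptr=4 lookahead=( remaining=[( ( id ) - id - ( id ) ) $]
Step 10: shift (. Stack=[T / (] ptr=5 lookahead=( remaining=[( id ) - id - ( id ) ) $]
Step 11: shift (. Stack=[T / ( (] ptr=6 lookahead=id remaining=[id ) - id - ( id ) ) $]
Step 12: shift id. Stack=[T / ( ( id] ptr=7 lookahead=) remaining=[) - id - ( id ) ) $]
Step 13: reduce F->id. Stack=[T / ( ( F] ptr=7 lookahead=) remaining=[) - id - ( id ) ) $]
Step 14: reduce T->F. Stack=[T / ( ( T] ptr=7 lookahead=) remaining=[) - id - ( id ) ) $]
Step 15: reduce E->T. Stack=[T / ( ( E] ptr=7 lookahead=) remaining=[) - id - ( id ) ) $]
Step 16: shift ). Stack=[T / ( ( E )] ptr=8 lookahead=- remaining=[- id - ( id ) ) $]
Step 17: reduce F->( E ). Stack=[T / ( F] ptr=8 lookahead=- remaining=[- id - ( id ) ) $]
Step 18: reduce T->F. Stack=[T / ( T] ptr=8 lookahead=- remaining=[- id - ( id ) ) $]
Step 19: reduce E->T. Stack=[T / ( E] ptr=8 lookahead=- remaining=[- id - ( id ) ) $]
Step 20: shift -. Stack=[T / ( E -] ptr=9 lookahead=id remaining=[id - ( id ) ) $]
Step 21: shift id. Stack=[T / ( E - id] ptr=10 lookahead=- remaining=[- ( id ) ) $]
Step 22: reduce F->id. Stack=[T / ( E - F] ptr=10 lookahead=- remaining=[- ( id ) ) $]
Step 23: reduce T->F. Stack=[T / ( E - T] ptr=10 lookahead=- remaining=[- ( id ) ) $]
Step 24: reduce E->E - T. Stack=[T / ( E] ptr=10 lookahead=- remaining=[- ( id ) ) $]
Step 25: shift -. Stack=[T / ( E -] ptr=11 lookahead=( remaining=[( id ) ) $]
Step 26: shift (. Stack=[T / ( E - (] ptr=12 lookahead=id remaining=[id ) ) $]
Step 27: shift id. Stack=[T / ( E - ( id] ptr=13 lookahead=) remaining=[) ) $]
Step 28: reduce F->id. Stack=[T / ( E - ( F] ptr=13 lookahead=) remaining=[) ) $]
Step 29: reduce T->F. Stack=[T / ( E - ( T] ptr=13 lookahead=) remaining=[) ) $]
Step 30: reduce E->T. Stack=[T / ( E - ( E] ptr=13 lookahead=) remaining=[) ) $]
Step 31: shift ). Stack=[T / ( E - ( E )] ptr=14 lookahead=) remaining=[) $]
Step 32: reduce F->( E ). Stack=[T / ( E - F] ptr=14 lookahead=) remaining=[) $]
Step 33: reduce T->F. Stack=[T / ( E - T] ptr=14 lookahead=) remaining=[) $]
Step 34: reduce E->E - T. Stack=[T / ( E] ptr=14 lookahead=) remaining=[) $]
Step 35: shift ). Stack=[T / ( E )] ptr=15 lookahead=$ remaining=[$]
Step 36: reduce F->( E ). Stack=[T / F] ptr=15 lookahead=$ remaining=[$]
Step 37: reduce T->T / F. Stack=[T] ptr=15 lookahead=$ remaining=[$]
Step 38: reduce E->T. Stack=[E] ptr=15 lookahead=$ remaining=[$]
Step 39: accept. Stack=[E] ptr=15 lookahead=$ remaining=[$]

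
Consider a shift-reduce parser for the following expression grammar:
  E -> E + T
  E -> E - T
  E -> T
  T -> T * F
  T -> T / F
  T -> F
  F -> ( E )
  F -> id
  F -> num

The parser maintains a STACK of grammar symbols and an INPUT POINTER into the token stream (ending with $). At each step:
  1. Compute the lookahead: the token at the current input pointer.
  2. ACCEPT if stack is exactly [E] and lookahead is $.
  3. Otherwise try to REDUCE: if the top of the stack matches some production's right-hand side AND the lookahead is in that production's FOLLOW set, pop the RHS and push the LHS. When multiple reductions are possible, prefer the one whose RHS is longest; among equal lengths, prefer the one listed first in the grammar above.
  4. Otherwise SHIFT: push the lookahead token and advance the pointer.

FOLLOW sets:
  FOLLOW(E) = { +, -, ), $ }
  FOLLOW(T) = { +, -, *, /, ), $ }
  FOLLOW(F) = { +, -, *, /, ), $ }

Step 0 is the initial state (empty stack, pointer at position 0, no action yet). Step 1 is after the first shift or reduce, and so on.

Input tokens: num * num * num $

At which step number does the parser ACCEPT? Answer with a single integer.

Answer: 13

Derivation:
Step 1: shift num. Stack=[num] ptr=1 lookahead=* remaining=[* num * num $]
Step 2: reduce F->num. Stack=[F] ptr=1 lookahead=* remaining=[* num * num $]
Step 3: reduce T->F. Stack=[T] ptr=1 lookahead=* remaining=[* num * num $]
Step 4: shift *. Stack=[T *] ptr=2 lookahead=num remaining=[num * num $]
Step 5: shift num. Stack=[T * num] ptr=3 lookahead=* remaining=[* num $]
Step 6: reduce F->num. Stack=[T * F] ptr=3 lookahead=* remaining=[* num $]
Step 7: reduce T->T * F. Stack=[T] ptr=3 lookahead=* remaining=[* num $]
Step 8: shift *. Stack=[T *] ptr=4 lookahead=num remaining=[num $]
Step 9: shift num. Stack=[T * num] ptr=5 lookahead=$ remaining=[$]
Step 10: reduce F->num. Stack=[T * F] ptr=5 lookahead=$ remaining=[$]
Step 11: reduce T->T * F. Stack=[T] ptr=5 lookahead=$ remaining=[$]
Step 12: reduce E->T. Stack=[E] ptr=5 lookahead=$ remaining=[$]
Step 13: accept. Stack=[E] ptr=5 lookahead=$ remaining=[$]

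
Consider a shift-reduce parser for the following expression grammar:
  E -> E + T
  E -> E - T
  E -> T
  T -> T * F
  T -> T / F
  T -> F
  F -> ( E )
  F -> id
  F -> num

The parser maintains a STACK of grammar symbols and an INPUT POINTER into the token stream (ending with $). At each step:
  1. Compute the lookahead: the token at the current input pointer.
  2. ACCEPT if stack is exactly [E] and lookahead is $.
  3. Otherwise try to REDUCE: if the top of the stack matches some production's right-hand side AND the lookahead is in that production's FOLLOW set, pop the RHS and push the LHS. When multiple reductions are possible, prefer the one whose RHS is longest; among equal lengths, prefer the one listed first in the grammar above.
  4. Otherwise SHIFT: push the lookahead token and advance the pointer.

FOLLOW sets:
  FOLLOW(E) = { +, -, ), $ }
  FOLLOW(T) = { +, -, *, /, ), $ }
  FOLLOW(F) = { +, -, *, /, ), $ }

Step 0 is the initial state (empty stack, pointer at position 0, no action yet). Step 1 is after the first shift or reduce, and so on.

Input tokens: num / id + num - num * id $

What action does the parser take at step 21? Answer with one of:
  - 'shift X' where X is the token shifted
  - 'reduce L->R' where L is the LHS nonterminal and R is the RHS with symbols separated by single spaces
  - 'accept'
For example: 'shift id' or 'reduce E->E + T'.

Answer: reduce T->T * F

Derivation:
Step 1: shift num. Stack=[num] ptr=1 lookahead=/ remaining=[/ id + num - num * id $]
Step 2: reduce F->num. Stack=[F] ptr=1 lookahead=/ remaining=[/ id + num - num * id $]
Step 3: reduce T->F. Stack=[T] ptr=1 lookahead=/ remaining=[/ id + num - num * id $]
Step 4: shift /. Stack=[T /] ptr=2 lookahead=id remaining=[id + num - num * id $]
Step 5: shift id. Stack=[T / id] ptr=3 lookahead=+ remaining=[+ num - num * id $]
Step 6: reduce F->id. Stack=[T / F] ptr=3 lookahead=+ remaining=[+ num - num * id $]
Step 7: reduce T->T / F. Stack=[T] ptr=3 lookahead=+ remaining=[+ num - num * id $]
Step 8: reduce E->T. Stack=[E] ptr=3 lookahead=+ remaining=[+ num - num * id $]
Step 9: shift +. Stack=[E +] ptr=4 lookahead=num remaining=[num - num * id $]
Step 10: shift num. Stack=[E + num] ptr=5 lookahead=- remaining=[- num * id $]
Step 11: reduce F->num. Stack=[E + F] ptr=5 lookahead=- remaining=[- num * id $]
Step 12: reduce T->F. Stack=[E + T] ptr=5 lookahead=- remaining=[- num * id $]
Step 13: reduce E->E + T. Stack=[E] ptr=5 lookahead=- remaining=[- num * id $]
Step 14: shift -. Stack=[E -] ptr=6 lookahead=num remaining=[num * id $]
Step 15: shift num. Stack=[E - num] ptr=7 lookahead=* remaining=[* id $]
Step 16: reduce F->num. Stack=[E - F] ptr=7 lookahead=* remaining=[* id $]
Step 17: reduce T->F. Stack=[E - T] ptr=7 lookahead=* remaining=[* id $]
Step 18: shift *. Stack=[E - T *] ptr=8 lookahead=id remaining=[id $]
Step 19: shift id. Stack=[E - T * id] ptr=9 lookahead=$ remaining=[$]
Step 20: reduce F->id. Stack=[E - T * F] ptr=9 lookahead=$ remaining=[$]
Step 21: reduce T->T * F. Stack=[E - T] ptr=9 lookahead=$ remaining=[$]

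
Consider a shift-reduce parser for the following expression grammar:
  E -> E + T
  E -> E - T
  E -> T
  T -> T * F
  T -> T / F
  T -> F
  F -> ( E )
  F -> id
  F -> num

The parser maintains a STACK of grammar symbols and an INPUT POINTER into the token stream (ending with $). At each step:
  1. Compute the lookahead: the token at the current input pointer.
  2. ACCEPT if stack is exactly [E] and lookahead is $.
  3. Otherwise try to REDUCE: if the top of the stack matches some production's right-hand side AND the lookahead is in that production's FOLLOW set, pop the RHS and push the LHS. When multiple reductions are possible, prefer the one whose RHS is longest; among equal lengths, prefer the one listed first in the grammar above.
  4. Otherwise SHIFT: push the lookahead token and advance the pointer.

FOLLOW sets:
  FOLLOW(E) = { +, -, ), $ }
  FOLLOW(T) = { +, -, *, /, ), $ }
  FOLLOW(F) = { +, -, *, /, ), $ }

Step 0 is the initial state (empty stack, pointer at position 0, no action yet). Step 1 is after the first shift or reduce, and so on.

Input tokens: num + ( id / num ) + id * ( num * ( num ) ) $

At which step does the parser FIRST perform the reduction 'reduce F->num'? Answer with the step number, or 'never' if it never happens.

Step 1: shift num. Stack=[num] ptr=1 lookahead=+ remaining=[+ ( id / num ) + id * ( num * ( num ) ) $]
Step 2: reduce F->num. Stack=[F] ptr=1 lookahead=+ remaining=[+ ( id / num ) + id * ( num * ( num ) ) $]

Answer: 2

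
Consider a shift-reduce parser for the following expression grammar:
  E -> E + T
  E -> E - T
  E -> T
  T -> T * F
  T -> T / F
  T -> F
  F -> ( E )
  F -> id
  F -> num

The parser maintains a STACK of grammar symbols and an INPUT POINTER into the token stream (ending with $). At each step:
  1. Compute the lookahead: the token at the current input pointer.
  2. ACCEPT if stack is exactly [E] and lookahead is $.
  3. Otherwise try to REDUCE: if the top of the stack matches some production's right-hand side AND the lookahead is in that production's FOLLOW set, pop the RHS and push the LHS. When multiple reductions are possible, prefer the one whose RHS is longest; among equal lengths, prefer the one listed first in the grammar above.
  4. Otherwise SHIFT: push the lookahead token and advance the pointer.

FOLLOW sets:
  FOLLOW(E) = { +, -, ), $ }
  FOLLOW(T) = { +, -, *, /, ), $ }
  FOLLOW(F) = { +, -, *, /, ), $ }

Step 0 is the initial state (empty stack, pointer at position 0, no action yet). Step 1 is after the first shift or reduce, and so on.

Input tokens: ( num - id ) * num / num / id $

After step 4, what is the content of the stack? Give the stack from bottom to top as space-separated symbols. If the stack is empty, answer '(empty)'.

Step 1: shift (. Stack=[(] ptr=1 lookahead=num remaining=[num - id ) * num / num / id $]
Step 2: shift num. Stack=[( num] ptr=2 lookahead=- remaining=[- id ) * num / num / id $]
Step 3: reduce F->num. Stack=[( F] ptr=2 lookahead=- remaining=[- id ) * num / num / id $]
Step 4: reduce T->F. Stack=[( T] ptr=2 lookahead=- remaining=[- id ) * num / num / id $]

Answer: ( T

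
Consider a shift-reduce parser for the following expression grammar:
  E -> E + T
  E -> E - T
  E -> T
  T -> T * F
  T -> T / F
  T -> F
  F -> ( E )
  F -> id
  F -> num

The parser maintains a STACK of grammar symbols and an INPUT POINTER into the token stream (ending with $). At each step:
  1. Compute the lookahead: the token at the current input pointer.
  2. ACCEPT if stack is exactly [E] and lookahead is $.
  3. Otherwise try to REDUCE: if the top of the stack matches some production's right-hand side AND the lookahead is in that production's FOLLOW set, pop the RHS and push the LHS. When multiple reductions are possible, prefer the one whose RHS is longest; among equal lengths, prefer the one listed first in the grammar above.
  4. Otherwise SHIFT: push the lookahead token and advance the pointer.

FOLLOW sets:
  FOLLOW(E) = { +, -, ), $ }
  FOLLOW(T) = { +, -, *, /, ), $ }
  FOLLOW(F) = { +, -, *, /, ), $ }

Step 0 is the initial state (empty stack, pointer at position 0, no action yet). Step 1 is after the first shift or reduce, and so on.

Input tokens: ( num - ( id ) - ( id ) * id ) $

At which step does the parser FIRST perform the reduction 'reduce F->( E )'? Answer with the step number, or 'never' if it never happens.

Answer: 13

Derivation:
Step 1: shift (. Stack=[(] ptr=1 lookahead=num remaining=[num - ( id ) - ( id ) * id ) $]
Step 2: shift num. Stack=[( num] ptr=2 lookahead=- remaining=[- ( id ) - ( id ) * id ) $]
Step 3: reduce F->num. Stack=[( F] ptr=2 lookahead=- remaining=[- ( id ) - ( id ) * id ) $]
Step 4: reduce T->F. Stack=[( T] ptr=2 lookahead=- remaining=[- ( id ) - ( id ) * id ) $]
Step 5: reduce E->T. Stack=[( E] ptr=2 lookahead=- remaining=[- ( id ) - ( id ) * id ) $]
Step 6: shift -. Stack=[( E -] ptr=3 lookahead=( remaining=[( id ) - ( id ) * id ) $]
Step 7: shift (. Stack=[( E - (] ptr=4 lookahead=id remaining=[id ) - ( id ) * id ) $]
Step 8: shift id. Stack=[( E - ( id] ptr=5 lookahead=) remaining=[) - ( id ) * id ) $]
Step 9: reduce F->id. Stack=[( E - ( F] ptr=5 lookahead=) remaining=[) - ( id ) * id ) $]
Step 10: reduce T->F. Stack=[( E - ( T] ptr=5 lookahead=) remaining=[) - ( id ) * id ) $]
Step 11: reduce E->T. Stack=[( E - ( E] ptr=5 lookahead=) remaining=[) - ( id ) * id ) $]
Step 12: shift ). Stack=[( E - ( E )] ptr=6 lookahead=- remaining=[- ( id ) * id ) $]
Step 13: reduce F->( E ). Stack=[( E - F] ptr=6 lookahead=- remaining=[- ( id ) * id ) $]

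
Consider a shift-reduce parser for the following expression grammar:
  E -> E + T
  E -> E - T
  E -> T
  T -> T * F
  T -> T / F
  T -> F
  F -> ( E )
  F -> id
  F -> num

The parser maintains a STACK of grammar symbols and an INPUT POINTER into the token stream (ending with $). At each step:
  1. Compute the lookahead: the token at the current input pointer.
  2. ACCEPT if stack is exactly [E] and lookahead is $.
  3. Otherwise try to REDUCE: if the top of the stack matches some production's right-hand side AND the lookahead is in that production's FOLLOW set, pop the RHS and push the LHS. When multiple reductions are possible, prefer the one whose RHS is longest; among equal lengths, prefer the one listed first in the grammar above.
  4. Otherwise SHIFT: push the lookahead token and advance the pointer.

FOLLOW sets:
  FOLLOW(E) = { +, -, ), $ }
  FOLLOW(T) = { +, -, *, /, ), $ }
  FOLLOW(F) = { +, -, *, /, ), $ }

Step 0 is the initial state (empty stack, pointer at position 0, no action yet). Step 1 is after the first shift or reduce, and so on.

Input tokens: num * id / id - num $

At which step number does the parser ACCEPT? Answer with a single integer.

Answer: 18

Derivation:
Step 1: shift num. Stack=[num] ptr=1 lookahead=* remaining=[* id / id - num $]
Step 2: reduce F->num. Stack=[F] ptr=1 lookahead=* remaining=[* id / id - num $]
Step 3: reduce T->F. Stack=[T] ptr=1 lookahead=* remaining=[* id / id - num $]
Step 4: shift *. Stack=[T *] ptr=2 lookahead=id remaining=[id / id - num $]
Step 5: shift id. Stack=[T * id] ptr=3 lookahead=/ remaining=[/ id - num $]
Step 6: reduce F->id. Stack=[T * F] ptr=3 lookahead=/ remaining=[/ id - num $]
Step 7: reduce T->T * F. Stack=[T] ptr=3 lookahead=/ remaining=[/ id - num $]
Step 8: shift /. Stack=[T /] ptr=4 lookahead=id remaining=[id - num $]
Step 9: shift id. Stack=[T / id] ptr=5 lookahead=- remaining=[- num $]
Step 10: reduce F->id. Stack=[T / F] ptr=5 lookahead=- remaining=[- num $]
Step 11: reduce T->T / F. Stack=[T] ptr=5 lookahead=- remaining=[- num $]
Step 12: reduce E->T. Stack=[E] ptr=5 lookahead=- remaining=[- num $]
Step 13: shift -. Stack=[E -] ptr=6 lookahead=num remaining=[num $]
Step 14: shift num. Stack=[E - num] ptr=7 lookahead=$ remaining=[$]
Step 15: reduce F->num. Stack=[E - F] ptr=7 lookahead=$ remaining=[$]
Step 16: reduce T->F. Stack=[E - T] ptr=7 lookahead=$ remaining=[$]
Step 17: reduce E->E - T. Stack=[E] ptr=7 lookahead=$ remaining=[$]
Step 18: accept. Stack=[E] ptr=7 lookahead=$ remaining=[$]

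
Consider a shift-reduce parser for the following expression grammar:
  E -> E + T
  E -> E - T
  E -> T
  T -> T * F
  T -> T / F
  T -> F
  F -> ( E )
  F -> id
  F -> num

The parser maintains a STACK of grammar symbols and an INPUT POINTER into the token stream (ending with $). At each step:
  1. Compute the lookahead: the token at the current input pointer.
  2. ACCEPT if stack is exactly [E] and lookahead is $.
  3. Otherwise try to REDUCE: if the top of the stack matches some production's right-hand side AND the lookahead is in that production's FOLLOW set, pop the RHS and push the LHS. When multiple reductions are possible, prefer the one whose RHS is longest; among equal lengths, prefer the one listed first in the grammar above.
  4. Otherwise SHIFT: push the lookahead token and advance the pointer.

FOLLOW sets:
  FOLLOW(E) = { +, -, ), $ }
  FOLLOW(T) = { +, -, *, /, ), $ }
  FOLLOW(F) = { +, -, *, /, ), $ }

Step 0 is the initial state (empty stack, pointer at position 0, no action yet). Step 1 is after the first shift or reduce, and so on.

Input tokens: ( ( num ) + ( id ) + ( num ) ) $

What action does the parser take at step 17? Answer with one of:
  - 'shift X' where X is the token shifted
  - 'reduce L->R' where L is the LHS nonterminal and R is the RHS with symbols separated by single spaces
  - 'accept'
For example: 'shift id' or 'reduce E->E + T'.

Step 1: shift (. Stack=[(] ptr=1 lookahead=( remaining=[( num ) + ( id ) + ( num ) ) $]
Step 2: shift (. Stack=[( (] ptr=2 lookahead=num remaining=[num ) + ( id ) + ( num ) ) $]
Step 3: shift num. Stack=[( ( num] ptr=3 lookahead=) remaining=[) + ( id ) + ( num ) ) $]
Step 4: reduce F->num. Stack=[( ( F] ptr=3 lookahead=) remaining=[) + ( id ) + ( num ) ) $]
Step 5: reduce T->F. Stack=[( ( T] ptr=3 lookahead=) remaining=[) + ( id ) + ( num ) ) $]
Step 6: reduce E->T. Stack=[( ( E] ptr=3 lookahead=) remaining=[) + ( id ) + ( num ) ) $]
Step 7: shift ). Stack=[( ( E )] ptr=4 lookahead=+ remaining=[+ ( id ) + ( num ) ) $]
Step 8: reduce F->( E ). Stack=[( F] ptr=4 lookahead=+ remaining=[+ ( id ) + ( num ) ) $]
Step 9: reduce T->F. Stack=[( T] ptr=4 lookahead=+ remaining=[+ ( id ) + ( num ) ) $]
Step 10: reduce E->T. Stack=[( E] ptr=4 lookahead=+ remaining=[+ ( id ) + ( num ) ) $]
Step 11: shift +. Stack=[( E +] ptr=5 lookahead=( remaining=[( id ) + ( num ) ) $]
Step 12: shift (. Stack=[( E + (] ptr=6 lookahead=id remaining=[id ) + ( num ) ) $]
Step 13: shift id. Stack=[( E + ( id] ptr=7 lookahead=) remaining=[) + ( num ) ) $]
Step 14: reduce F->id. Stack=[( E + ( F] ptr=7 lookahead=) remaining=[) + ( num ) ) $]
Step 15: reduce T->F. Stack=[( E + ( T] ptr=7 lookahead=) remaining=[) + ( num ) ) $]
Step 16: reduce E->T. Stack=[( E + ( E] ptr=7 lookahead=) remaining=[) + ( num ) ) $]
Step 17: shift ). Stack=[( E + ( E )] ptr=8 lookahead=+ remaining=[+ ( num ) ) $]

Answer: shift )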